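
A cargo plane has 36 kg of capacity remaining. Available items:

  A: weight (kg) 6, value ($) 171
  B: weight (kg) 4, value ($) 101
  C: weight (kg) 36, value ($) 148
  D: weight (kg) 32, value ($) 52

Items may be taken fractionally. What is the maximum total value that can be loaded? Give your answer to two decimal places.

378.89

Greedy by value/weight ratio, highest first.
Ratios (sorted): A 28.50, B 25.25, C 4.11, D 1.62
take A (6 @ 171); take B (4 @ 101); take 26/36 of C → 106.89. Capacity used 36/36.
Total value = 378.89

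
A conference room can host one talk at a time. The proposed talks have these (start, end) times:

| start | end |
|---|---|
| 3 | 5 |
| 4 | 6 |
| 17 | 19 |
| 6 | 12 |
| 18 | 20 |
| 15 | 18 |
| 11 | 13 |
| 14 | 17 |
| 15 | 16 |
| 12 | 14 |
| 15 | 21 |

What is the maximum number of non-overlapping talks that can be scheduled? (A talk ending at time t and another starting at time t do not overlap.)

Sorted by end: (3,5)  (4,6)  (6,12)  (11,13)  (12,14)  (15,16)  (14,17)  (15,18)  (17,19)  (18,20)  (15,21)
take (3,5); skip (4,6); take (6,12); take (12,14); take (15,16); take (17,19).
Selected 5 talks.

5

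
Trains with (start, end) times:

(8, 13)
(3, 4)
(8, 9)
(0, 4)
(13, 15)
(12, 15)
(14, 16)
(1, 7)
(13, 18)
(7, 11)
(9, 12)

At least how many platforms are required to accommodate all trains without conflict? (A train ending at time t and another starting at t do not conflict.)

Count concurrent intervals with a sweep; the peak is the room count.
starts: [0, 1, 3, 7, 8, 8, 9, 12, 13, 13, 14]
ends:   [4, 4, 7, 9, 11, 12, 13, 15, 15, 16, 18]
s0→1 s1→2 s3→3 e4→2 e4→1 e7→0 s7→1 s8→2 s8→3 e9→2 s9→3 e11→2 e12→1 s12→2 e13→1 s13→2 s13→3 s14→4  — peak 4.

4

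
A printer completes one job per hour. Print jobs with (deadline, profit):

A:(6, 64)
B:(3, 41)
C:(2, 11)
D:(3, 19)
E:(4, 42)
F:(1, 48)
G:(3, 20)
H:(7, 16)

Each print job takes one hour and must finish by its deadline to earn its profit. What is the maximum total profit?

231

Take jobs in profit order; each goes to the latest open slot no later than its deadline.
By profit: A(d6,64), F(d1,48), E(d4,42), B(d3,41), G(d3,20), D(d3,19), H(d7,16), C(d2,11)
A→slot 6; F→slot 1; E→slot 4; B→slot 3; G→slot 2; D skipped; H→slot 7; C skipped.
Profit = 48 + 20 + 41 + 42 + 64 + 16 = 231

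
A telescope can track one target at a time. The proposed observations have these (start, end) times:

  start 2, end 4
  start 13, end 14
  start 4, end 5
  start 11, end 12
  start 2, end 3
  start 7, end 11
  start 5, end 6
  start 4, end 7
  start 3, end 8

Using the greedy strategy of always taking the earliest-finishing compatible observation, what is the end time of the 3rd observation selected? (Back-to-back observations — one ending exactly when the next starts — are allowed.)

Order by finish time; keep every interval that doesn't clash with the previous kept one.
Sorted by end: (2,3)  (2,4)  (4,5)  (5,6)  (4,7)  (3,8)  (7,11)  (11,12)  (13,14)
take (2,3); take (4,5); take (5,6); skip (4,7); skip (3,8); take (7,11); take (11,12); take (13,14).
Selected: (2,3) (4,5) (5,6) (7,11) (11,12) (13,14)

6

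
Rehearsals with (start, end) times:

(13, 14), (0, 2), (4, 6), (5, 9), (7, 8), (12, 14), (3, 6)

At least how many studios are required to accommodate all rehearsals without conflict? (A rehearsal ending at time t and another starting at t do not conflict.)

3

Count concurrent intervals with a sweep; the peak is the room count.
Events (time:±→running): 0:+→1 2:-→0 3:+→1 4:+→2 5:+→3 … peak 3.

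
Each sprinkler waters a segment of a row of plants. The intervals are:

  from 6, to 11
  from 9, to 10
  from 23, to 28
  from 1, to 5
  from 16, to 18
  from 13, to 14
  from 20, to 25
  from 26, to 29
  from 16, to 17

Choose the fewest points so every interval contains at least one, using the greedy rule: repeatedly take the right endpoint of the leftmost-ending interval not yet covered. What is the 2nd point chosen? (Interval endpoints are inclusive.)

Sort by right endpoint; whenever an interval is uncovered, place a point at its right end.
Sorted: [1,5] [9,10] [6,11] [13,14] [16,17] [16,18] [20,25] [23,28] [26,29]
{[1,5]} hit by 5; {[9,10],[6,11]} hit by 10; {[13,14]} hit by 14; {[16,17],[16,18]} hit by 17; {[20,25],[23,28]} hit by 25; {[26,29]} hit by 29.
Points: 5, 10, 14, 17, 25, 29 (6 total).

10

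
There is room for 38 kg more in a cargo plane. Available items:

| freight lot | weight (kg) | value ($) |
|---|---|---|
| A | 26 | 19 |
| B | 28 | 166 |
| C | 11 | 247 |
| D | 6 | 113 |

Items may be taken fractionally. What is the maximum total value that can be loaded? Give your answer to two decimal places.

484.50

Sort by value per unit weight and fill in that order.
Ratios (sorted): C 22.45, D 18.83, B 5.93, A 0.73
take C (11 @ 247); take D (6 @ 113); take 21/28 of B → 124.50. Capacity used 38/38.
Total value = 484.50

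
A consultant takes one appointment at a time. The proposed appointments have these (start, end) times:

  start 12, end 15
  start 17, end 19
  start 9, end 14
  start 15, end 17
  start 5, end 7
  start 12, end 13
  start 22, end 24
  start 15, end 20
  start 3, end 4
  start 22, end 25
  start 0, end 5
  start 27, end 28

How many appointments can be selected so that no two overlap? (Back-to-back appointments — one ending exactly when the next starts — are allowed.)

7

Greedy by earliest finish: after sorting by end time, pick each interval compatible with the last pick.
Sorted by end: (3,4)  (0,5)  (5,7)  (12,13)  (9,14)  (12,15)  (15,17)  (17,19)  (15,20)  (22,24)  (22,25)  (27,28)
take (3,4); take (5,7); take (12,13); skip (9,14); skip (12,15); take (15,17); take (17,19); take (22,24); take (27,28).
Selected 7 appointments.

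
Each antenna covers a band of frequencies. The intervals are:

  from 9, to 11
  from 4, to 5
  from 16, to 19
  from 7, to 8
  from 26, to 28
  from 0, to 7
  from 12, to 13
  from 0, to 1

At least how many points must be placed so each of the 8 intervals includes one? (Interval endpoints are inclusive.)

Process intervals by earliest right end; each time one isn't hit yet, stab at its right endpoint.
By right end: [0,1]  [4,5]  [0,7]  [7,8]  [9,11]  [12,13]  [16,19]  [26,28]
[0,1] uncovered → point at 1; [4,5] uncovered → point at 5; [7,8] uncovered → point at 8; [9,11] uncovered → point at 11; [12,13] uncovered → point at 13; [16,19] uncovered → point at 19; [26,28] uncovered → point at 28.
Points: 1, 5, 8, 11, 13, 19, 28 (7 total).

7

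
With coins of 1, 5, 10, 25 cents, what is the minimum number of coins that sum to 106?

6

106 = 4×25 + 1×5 + 1×1
Total coins = 4 + 1 + 1 = 6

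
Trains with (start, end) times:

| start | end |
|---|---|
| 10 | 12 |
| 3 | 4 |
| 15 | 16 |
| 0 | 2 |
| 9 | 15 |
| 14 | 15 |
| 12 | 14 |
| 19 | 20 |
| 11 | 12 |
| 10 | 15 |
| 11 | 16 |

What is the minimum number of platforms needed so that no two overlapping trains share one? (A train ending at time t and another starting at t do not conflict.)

5

The answer is the maximum number of intervals overlapping at any instant.
Events (time:±→running): 0:+→1 2:-→0 3:+→1 4:-→0 9:+→1 10:+→2 10:+→3 11:+→4 11:+→5 … peak 5.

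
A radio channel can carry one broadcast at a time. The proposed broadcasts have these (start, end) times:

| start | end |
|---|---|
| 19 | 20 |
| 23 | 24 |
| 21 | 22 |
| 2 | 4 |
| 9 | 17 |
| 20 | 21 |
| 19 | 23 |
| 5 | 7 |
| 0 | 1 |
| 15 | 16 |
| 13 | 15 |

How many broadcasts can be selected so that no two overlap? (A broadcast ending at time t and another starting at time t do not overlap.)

9

Sorted by end: (0,1)  (2,4)  (5,7)  (13,15)  (15,16)  (9,17)  (19,20)  (20,21)  (21,22)  (19,23)  (23,24)
take (0,1); take (2,4); take (5,7); take (13,15); take (15,16); take (19,20); take (20,21); take (21,22); skip (19,23); take (23,24).
Selected 9 broadcasts.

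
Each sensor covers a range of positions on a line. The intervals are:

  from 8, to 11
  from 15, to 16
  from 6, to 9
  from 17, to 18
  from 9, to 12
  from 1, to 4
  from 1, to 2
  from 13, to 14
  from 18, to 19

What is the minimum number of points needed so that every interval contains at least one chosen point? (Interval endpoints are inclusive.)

5

Sort by right endpoint; whenever an interval is uncovered, place a point at its right end.
By right end: [1,2]  [1,4]  [6,9]  [8,11]  [9,12]  [13,14]  [15,16]  [17,18]  [18,19]
[1,2] uncovered → point at 2; [6,9] uncovered → point at 9; [13,14] uncovered → point at 14; [15,16] uncovered → point at 16; [17,18] uncovered → point at 18.
Points: 2, 9, 14, 16, 18 (5 total).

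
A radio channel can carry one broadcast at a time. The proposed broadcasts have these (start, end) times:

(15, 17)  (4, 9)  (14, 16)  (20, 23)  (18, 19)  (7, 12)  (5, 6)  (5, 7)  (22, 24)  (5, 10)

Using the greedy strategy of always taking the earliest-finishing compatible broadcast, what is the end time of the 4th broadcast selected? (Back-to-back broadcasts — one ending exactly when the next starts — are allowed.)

19

Sorted by end: (5,6)  (5,7)  (4,9)  (5,10)  (7,12)  (14,16)  (15,17)  (18,19)  (20,23)  (22,24)
take (5,6); skip (5,7); take (7,12); take (14,16); take (18,19); take (20,23); skip (22,24).
Selected: (5,6) (7,12) (14,16) (18,19) (20,23)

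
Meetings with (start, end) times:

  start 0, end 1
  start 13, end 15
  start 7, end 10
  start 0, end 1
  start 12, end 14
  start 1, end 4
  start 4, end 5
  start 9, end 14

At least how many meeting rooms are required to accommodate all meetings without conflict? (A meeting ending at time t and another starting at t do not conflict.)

Count concurrent intervals with a sweep; the peak is the room count.
starts: [0, 0, 1, 4, 7, 9, 12, 13]
ends:   [1, 1, 4, 5, 10, 14, 14, 15]
s0→1 s0→2 e1→1 e1→0 s1→1 e4→0 s4→1 e5→0 s7→1 s9→2 e10→1 s12→2 s13→3  — peak 3.

3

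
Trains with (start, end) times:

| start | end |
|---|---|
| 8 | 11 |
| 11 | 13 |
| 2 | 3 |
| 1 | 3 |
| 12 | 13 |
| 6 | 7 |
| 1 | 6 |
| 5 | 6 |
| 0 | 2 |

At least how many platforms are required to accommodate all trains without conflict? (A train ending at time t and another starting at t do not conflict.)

3

The answer is the maximum number of intervals overlapping at any instant.
Events (time:±→running): 0:+→1 1:+→2 1:+→3 … peak 3.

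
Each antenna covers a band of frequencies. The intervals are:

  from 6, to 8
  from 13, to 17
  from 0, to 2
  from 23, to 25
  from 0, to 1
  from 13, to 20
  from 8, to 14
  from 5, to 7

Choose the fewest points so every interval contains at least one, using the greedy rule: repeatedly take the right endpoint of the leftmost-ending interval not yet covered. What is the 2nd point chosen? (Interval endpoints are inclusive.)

Sort by right endpoint; whenever an interval is uncovered, place a point at its right end.
Sorted: [0,1] [0,2] [5,7] [6,8] [8,14] [13,17] [13,20] [23,25]
{[0,1],[0,2]} hit by 1; {[5,7],[6,8]} hit by 7; {[8,14],[13,17],[13,20]} hit by 14; {[23,25]} hit by 25.
Points: 1, 7, 14, 25 (4 total).

7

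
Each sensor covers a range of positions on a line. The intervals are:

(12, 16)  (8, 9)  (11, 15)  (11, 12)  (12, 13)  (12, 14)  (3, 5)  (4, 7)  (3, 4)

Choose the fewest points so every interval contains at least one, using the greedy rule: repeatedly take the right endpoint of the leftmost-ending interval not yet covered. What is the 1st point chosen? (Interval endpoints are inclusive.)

4

Sorted: [3,4] [3,5] [4,7] [8,9] [11,12] [12,13] [12,14] [11,15] [12,16]
{[3,4],[3,5],[4,7]} hit by 4; {[8,9]} hit by 9; {[11,12],[12,13],[12,14],[11,15],[12,16]} hit by 12.
Points: 4, 9, 12 (3 total).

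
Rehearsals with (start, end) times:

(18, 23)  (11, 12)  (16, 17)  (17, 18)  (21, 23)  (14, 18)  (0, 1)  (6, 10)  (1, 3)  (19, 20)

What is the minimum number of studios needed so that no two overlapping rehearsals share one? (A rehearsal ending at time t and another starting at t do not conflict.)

2

The answer is the maximum number of intervals overlapping at any instant.
starts: [0, 1, 6, 11, 14, 16, 17, 18, 19, 21]
ends:   [1, 3, 10, 12, 17, 18, 18, 20, 23, 23]
s0→1 e1→0 s1→1 e3→0 s6→1 e10→0 s11→1 e12→0 s14→1 s16→2  — peak 2.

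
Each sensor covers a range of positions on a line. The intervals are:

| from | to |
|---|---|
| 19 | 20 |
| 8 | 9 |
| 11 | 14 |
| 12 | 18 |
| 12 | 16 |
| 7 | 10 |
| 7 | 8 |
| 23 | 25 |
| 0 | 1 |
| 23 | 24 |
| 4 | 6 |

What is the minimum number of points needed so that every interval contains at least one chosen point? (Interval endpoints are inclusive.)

Sort by right endpoint; whenever an interval is uncovered, place a point at its right end.
By right end: [0,1]  [4,6]  [7,8]  [8,9]  [7,10]  [11,14]  [12,16]  [12,18]  [19,20]  [23,24]  [23,25]
[0,1] uncovered → point at 1; [4,6] uncovered → point at 6; [7,8] uncovered → point at 8; [11,14] uncovered → point at 14; [19,20] uncovered → point at 20; [23,24] uncovered → point at 24.
Points: 1, 6, 8, 14, 20, 24 (6 total).

6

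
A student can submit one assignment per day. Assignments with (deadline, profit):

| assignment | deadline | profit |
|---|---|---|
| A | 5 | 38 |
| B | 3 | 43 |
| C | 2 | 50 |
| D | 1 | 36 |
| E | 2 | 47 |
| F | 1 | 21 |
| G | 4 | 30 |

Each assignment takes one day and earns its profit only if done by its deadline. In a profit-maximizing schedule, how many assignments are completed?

Sort by profit descending; place each in the latest free slot ≤ its deadline.
Profit order: C=50 E=47 B=43 A=38 D=36 G=30 F=21
Assign: C→slot 2, E→slot 1, B→slot 3, A→slot 5, D skipped, G→slot 4, F skipped.
Slots: [1:E] [2:C] [3:B] [4:G] [5:A]
5 of 7 scheduled.

5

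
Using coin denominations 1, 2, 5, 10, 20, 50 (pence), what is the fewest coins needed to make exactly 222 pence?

Use the largest denomination that fits, subtract, and repeat.
222 − 4×50→22 − 1×20→2 − 1×2→0
Total coins = 4 + 1 + 1 = 6

6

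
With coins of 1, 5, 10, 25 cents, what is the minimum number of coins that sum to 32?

4

32 = 1×25 + 1×5 + 2×1
Total coins = 1 + 1 + 2 = 4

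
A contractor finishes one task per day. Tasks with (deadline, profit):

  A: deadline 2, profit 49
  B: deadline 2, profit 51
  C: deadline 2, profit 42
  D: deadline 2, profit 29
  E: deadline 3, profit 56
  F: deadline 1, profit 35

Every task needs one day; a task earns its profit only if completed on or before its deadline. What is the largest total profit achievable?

156

Take jobs in profit order; each goes to the latest open slot no later than its deadline.
By profit: E(d3,56), B(d2,51), A(d2,49), C(d2,42), F(d1,35), D(d2,29)
E→slot 3; B→slot 2; A→slot 1; C skipped; F skipped; D skipped.
Profit = 49 + 51 + 56 = 156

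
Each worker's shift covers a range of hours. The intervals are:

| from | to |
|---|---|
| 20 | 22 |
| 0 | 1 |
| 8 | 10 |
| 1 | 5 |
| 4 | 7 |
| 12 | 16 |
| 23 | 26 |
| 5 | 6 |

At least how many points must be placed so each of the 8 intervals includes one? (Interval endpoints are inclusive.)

6

Sort by right endpoint; whenever an interval is uncovered, place a point at its right end.
Sorted: [0,1] [1,5] [5,6] [4,7] [8,10] [12,16] [20,22] [23,26]
{[0,1],[1,5]} hit by 1; {[5,6],[4,7]} hit by 6; {[8,10]} hit by 10; {[12,16]} hit by 16; {[20,22]} hit by 22; {[23,26]} hit by 26.
Points: 1, 6, 10, 16, 22, 26 (6 total).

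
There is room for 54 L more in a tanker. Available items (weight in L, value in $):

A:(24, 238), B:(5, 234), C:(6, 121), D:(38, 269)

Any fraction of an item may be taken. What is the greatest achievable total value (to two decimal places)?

Order: B (234/5=46.80) > C (121/6=20.17) > A (238/24=9.92) > D (269/38=7.08)
Fill: take B (5 @ 234) → take C (6 @ 121) → take A (24 @ 238) → take 19/38 of D → 134.50; 54/54 used.
Total value = 727.50

727.50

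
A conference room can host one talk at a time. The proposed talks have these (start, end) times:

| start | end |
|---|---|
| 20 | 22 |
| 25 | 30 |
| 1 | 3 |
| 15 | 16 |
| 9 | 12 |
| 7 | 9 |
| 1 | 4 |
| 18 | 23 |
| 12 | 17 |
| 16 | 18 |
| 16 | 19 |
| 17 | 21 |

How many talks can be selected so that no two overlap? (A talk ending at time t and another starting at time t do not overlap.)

Greedy by earliest finish: after sorting by end time, pick each interval compatible with the last pick.
By end time: (1,3), (1,4), (7,9), (9,12), (15,16), (12,17), (16,18), (16,19), (17,21), (20,22), (18,23), (25,30).
Pick (1,3); next start ≥ 3 → (7,9); next start ≥ 9 → (9,12); next start ≥ 12 → (15,16); next start ≥ 16 → (16,18); next start ≥ 18 → (20,22); next start ≥ 22 → (25,30).
Selected 7 talks.

7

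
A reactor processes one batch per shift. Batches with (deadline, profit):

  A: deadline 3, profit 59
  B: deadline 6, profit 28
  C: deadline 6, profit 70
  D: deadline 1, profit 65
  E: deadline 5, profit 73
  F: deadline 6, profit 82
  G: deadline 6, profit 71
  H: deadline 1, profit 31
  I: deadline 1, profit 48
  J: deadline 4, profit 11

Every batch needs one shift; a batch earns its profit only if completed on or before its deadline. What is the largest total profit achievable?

420

Profit order: F=82 E=73 G=71 C=70 D=65 A=59 I=48 H=31 B=28 J=11
Assign: F→slot 6, E→slot 5, G→slot 4, C→slot 3, D→slot 1, A→slot 2, I skipped, H skipped, B skipped, J skipped.
Slots: [1:D] [2:A] [3:C] [4:G] [5:E] [6:F]
Profit = 65 + 59 + 70 + 71 + 73 + 82 = 420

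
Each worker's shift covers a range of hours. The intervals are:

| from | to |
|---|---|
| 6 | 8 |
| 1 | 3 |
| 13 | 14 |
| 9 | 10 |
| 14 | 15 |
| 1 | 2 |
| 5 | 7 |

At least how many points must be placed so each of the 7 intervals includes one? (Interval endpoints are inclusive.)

4

Sorted: [1,2] [1,3] [5,7] [6,8] [9,10] [13,14] [14,15]
{[1,2],[1,3]} hit by 2; {[5,7],[6,8]} hit by 7; {[9,10]} hit by 10; {[13,14],[14,15]} hit by 14.
Points: 2, 7, 10, 14 (4 total).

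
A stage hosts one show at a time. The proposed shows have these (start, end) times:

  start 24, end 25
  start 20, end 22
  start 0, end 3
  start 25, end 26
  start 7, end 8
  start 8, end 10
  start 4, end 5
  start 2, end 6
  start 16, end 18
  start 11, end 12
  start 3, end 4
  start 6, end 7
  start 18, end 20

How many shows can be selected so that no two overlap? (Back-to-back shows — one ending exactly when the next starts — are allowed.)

12

Greedy by earliest finish: after sorting by end time, pick each interval compatible with the last pick.
By end time: (0,3), (3,4), (4,5), (2,6), (6,7), (7,8), (8,10), (11,12), (16,18), (18,20), (20,22), (24,25), (25,26).
Pick (0,3); next start ≥ 3 → (3,4); next start ≥ 4 → (4,5); next start ≥ 5 → (6,7); next start ≥ 7 → (7,8); next start ≥ 8 → (8,10); next start ≥ 10 → (11,12); next start ≥ 12 → (16,18); next start ≥ 18 → (18,20); next start ≥ 20 → (20,22); next start ≥ 22 → (24,25); next start ≥ 25 → (25,26).
Selected 12 shows.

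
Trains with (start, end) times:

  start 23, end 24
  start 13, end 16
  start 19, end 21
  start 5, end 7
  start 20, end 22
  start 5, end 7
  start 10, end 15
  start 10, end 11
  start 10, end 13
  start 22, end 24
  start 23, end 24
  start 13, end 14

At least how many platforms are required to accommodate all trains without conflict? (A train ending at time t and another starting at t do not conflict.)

3

Events (time:±→running): 5:+→1 5:+→2 7:-→1 7:-→0 10:+→1 10:+→2 10:+→3 … peak 3.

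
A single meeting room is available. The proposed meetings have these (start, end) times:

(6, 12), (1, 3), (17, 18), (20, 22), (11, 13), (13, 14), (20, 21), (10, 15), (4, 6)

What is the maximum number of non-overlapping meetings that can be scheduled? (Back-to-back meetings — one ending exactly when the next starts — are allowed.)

Sort by end time and greedily take each interval whose start is ≥ the last chosen end.
By end time: (1,3), (4,6), (6,12), (11,13), (13,14), (10,15), (17,18), (20,21), (20,22).
Pick (1,3); next start ≥ 3 → (4,6); next start ≥ 6 → (6,12); next start ≥ 12 → (13,14); next start ≥ 14 → (17,18); next start ≥ 18 → (20,21).
Selected 6 meetings.

6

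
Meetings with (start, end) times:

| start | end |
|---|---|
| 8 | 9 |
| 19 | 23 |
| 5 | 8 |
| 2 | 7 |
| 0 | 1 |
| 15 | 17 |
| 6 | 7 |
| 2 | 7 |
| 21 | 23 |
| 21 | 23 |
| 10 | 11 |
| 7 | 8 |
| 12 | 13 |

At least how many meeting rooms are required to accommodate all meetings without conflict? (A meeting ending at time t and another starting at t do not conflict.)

4

Events (time:±→running): 0:+→1 1:-→0 2:+→1 2:+→2 5:+→3 6:+→4 … peak 4.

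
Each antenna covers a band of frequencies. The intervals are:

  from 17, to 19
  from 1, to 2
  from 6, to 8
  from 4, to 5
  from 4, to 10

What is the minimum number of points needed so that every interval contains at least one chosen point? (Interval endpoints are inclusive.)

4

Sort by right endpoint; whenever an interval is uncovered, place a point at its right end.
By right end: [1,2]  [4,5]  [6,8]  [4,10]  [17,19]
[1,2] uncovered → point at 2; [4,5] uncovered → point at 5; [6,8] uncovered → point at 8; [17,19] uncovered → point at 19.
Points: 2, 5, 8, 19 (4 total).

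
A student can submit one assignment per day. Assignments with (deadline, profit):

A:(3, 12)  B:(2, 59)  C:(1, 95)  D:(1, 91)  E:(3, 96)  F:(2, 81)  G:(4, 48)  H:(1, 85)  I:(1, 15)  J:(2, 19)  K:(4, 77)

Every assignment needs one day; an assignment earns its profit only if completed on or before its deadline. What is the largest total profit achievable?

349

By profit: E(d3,96), C(d1,95), D(d1,91), H(d1,85), F(d2,81), K(d4,77), B(d2,59), G(d4,48), J(d2,19), I(d1,15), A(d3,12)
E→slot 3; C→slot 1; D skipped; H skipped; F→slot 2; K→slot 4; B skipped; G skipped; J skipped; I skipped; A skipped.
Profit = 95 + 81 + 96 + 77 = 349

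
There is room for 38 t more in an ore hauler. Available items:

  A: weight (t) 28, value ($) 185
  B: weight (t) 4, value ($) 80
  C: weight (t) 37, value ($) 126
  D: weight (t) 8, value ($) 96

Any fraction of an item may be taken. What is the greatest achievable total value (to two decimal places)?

Order: B (80/4=20.00) > D (96/8=12.00) > A (185/28=6.61) > C (126/37=3.41)
Fill: take B (4 @ 80) → take D (8 @ 96) → take 26/28 of A → 171.79; 38/38 used.
Total value = 347.79

347.79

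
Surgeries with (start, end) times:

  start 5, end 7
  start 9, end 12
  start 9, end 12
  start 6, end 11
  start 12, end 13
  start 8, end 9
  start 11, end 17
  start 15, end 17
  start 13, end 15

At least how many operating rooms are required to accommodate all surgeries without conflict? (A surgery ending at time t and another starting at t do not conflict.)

Count concurrent intervals with a sweep; the peak is the room count.
Events (time:±→running): 5:+→1 6:+→2 7:-→1 8:+→2 9:-→1 9:+→2 9:+→3 … peak 3.

3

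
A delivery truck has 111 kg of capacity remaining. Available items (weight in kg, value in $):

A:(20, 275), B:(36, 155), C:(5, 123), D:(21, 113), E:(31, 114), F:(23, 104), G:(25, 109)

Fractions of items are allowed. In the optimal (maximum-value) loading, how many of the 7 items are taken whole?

5

Order: C (123/5=24.60) > A (275/20=13.75) > D (113/21=5.38) > F (104/23=4.52) > G (109/25=4.36) > B (155/36=4.31) > E (114/31=3.68)
Fill: take C (5 @ 123) → take A (20 @ 275) → take D (21 @ 113) → take F (23 @ 104) → take G (25 @ 109) → take 17/36 of B → 73.19; 111/111 used.
5 item(s) taken whole; one partial (take 17/36 of B).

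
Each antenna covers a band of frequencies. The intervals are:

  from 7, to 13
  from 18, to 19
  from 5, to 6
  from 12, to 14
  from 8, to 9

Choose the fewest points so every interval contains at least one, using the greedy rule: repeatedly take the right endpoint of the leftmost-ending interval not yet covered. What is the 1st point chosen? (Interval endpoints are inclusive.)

6

Process intervals by earliest right end; each time one isn't hit yet, stab at its right endpoint.
Sorted: [5,6] [8,9] [7,13] [12,14] [18,19]
{[5,6]} hit by 6; {[8,9],[7,13]} hit by 9; {[12,14]} hit by 14; {[18,19]} hit by 19.
Points: 6, 9, 14, 19 (4 total).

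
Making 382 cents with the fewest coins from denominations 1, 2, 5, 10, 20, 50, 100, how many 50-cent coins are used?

1

382 = 3×100 + 1×50 + 1×20 + 1×10 + 1×2
Count of 50: 1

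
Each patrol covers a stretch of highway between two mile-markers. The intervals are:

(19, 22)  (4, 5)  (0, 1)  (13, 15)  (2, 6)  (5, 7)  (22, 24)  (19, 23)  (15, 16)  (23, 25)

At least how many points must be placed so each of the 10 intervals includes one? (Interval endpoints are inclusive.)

Process intervals by earliest right end; each time one isn't hit yet, stab at its right endpoint.
By right end: [0,1]  [4,5]  [2,6]  [5,7]  [13,15]  [15,16]  [19,22]  [19,23]  [22,24]  [23,25]
[0,1] uncovered → point at 1; [4,5] uncovered → point at 5; [13,15] uncovered → point at 15; [19,22] uncovered → point at 22; [23,25] uncovered → point at 25.
Points: 1, 5, 15, 22, 25 (5 total).

5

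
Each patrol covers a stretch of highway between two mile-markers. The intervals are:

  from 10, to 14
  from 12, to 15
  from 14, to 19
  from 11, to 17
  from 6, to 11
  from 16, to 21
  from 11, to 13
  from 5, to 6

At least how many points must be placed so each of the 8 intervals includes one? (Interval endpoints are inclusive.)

By right end: [5,6]  [6,11]  [11,13]  [10,14]  [12,15]  [11,17]  [14,19]  [16,21]
[5,6] uncovered → point at 6; [11,13] uncovered → point at 13; [14,19] uncovered → point at 19.
Points: 6, 13, 19 (3 total).

3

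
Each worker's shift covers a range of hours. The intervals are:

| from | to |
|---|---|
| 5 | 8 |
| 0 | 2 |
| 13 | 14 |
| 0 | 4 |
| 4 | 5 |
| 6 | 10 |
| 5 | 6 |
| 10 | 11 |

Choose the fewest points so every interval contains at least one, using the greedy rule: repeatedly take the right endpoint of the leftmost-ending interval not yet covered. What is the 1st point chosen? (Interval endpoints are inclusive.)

Sort by right endpoint; whenever an interval is uncovered, place a point at its right end.
By right end: [0,2]  [0,4]  [4,5]  [5,6]  [5,8]  [6,10]  [10,11]  [13,14]
[0,2] uncovered → point at 2; [4,5] uncovered → point at 5; [6,10] uncovered → point at 10; [13,14] uncovered → point at 14.
Points: 2, 5, 10, 14 (4 total).

2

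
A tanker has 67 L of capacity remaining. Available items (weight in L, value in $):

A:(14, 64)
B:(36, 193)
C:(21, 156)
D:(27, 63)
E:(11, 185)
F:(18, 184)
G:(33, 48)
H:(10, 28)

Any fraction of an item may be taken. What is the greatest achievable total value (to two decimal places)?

Greedy by value/weight ratio, highest first.
Order: E (185/11=16.82) > F (184/18=10.22) > C (156/21=7.43) > B (193/36=5.36) > A (64/14=4.57) > H (28/10=2.80) > D (63/27=2.33) > G (48/33=1.45)
Fill: take E (11 @ 185) → take F (18 @ 184) → take C (21 @ 156) → take 17/36 of B → 91.14; 67/67 used.
Total value = 616.14

616.14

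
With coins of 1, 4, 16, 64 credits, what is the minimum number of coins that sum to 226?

Greedy: take as many of the largest coin as possible, then repeat with the remainder.
226 − 3×64→34 − 2×16→2 − 2×1→0
Total coins = 3 + 2 + 2 = 7

7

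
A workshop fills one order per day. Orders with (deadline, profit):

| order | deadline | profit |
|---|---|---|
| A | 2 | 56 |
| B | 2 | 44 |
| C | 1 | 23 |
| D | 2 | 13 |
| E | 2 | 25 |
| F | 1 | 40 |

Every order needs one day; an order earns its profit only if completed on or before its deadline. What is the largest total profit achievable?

Take jobs in profit order; each goes to the latest open slot no later than its deadline.
Profit order: A=56 B=44 F=40 E=25 C=23 D=13
Assign: A→slot 2, B→slot 1, F skipped, E skipped, C skipped, D skipped.
Slots: [1:B] [2:A]
Profit = 44 + 56 = 100

100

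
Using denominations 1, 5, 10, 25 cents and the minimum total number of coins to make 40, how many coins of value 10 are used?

1

Use the largest denomination that fits, subtract, and repeat.
40 = 1×25 + 1×10 + 1×5
Count of 10: 1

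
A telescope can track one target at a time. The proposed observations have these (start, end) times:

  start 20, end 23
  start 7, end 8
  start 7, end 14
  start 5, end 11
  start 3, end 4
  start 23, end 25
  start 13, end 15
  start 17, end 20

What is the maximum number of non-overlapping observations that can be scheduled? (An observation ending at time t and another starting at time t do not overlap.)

6

Sort by end time and greedily take each interval whose start is ≥ the last chosen end.
By end time: (3,4), (7,8), (5,11), (7,14), (13,15), (17,20), (20,23), (23,25).
Pick (3,4); next start ≥ 4 → (7,8); next start ≥ 8 → (13,15); next start ≥ 15 → (17,20); next start ≥ 20 → (20,23); next start ≥ 23 → (23,25).
Selected 6 observations.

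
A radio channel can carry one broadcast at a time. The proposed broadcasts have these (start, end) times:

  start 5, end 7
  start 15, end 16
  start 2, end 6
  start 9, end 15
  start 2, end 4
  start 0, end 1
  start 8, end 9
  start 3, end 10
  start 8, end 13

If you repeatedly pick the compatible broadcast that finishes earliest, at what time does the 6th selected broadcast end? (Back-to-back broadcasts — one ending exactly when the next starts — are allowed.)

16

By end time: (0,1), (2,4), (2,6), (5,7), (8,9), (3,10), (8,13), (9,15), (15,16).
Pick (0,1); next start ≥ 1 → (2,4); next start ≥ 4 → (5,7); next start ≥ 7 → (8,9); next start ≥ 9 → (9,15); next start ≥ 15 → (15,16).
Selected: (0,1) (2,4) (5,7) (8,9) (9,15) (15,16)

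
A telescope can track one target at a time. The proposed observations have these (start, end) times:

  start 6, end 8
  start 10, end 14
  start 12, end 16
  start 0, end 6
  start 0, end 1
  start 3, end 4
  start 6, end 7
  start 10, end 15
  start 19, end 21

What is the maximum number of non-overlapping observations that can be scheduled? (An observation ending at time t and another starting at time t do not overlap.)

5

Greedy by earliest finish: after sorting by end time, pick each interval compatible with the last pick.
Sorted by end: (0,1)  (3,4)  (0,6)  (6,7)  (6,8)  (10,14)  (10,15)  (12,16)  (19,21)
take (0,1); take (3,4); skip (0,6); take (6,7); skip (6,8); take (10,14); skip (10,15); take (19,21).
Selected 5 observations.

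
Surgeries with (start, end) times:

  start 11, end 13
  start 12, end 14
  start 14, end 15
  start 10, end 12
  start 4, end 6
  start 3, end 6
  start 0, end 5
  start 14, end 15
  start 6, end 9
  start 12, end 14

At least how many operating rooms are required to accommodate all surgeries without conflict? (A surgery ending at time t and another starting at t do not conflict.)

Count concurrent intervals with a sweep; the peak is the room count.
Events (time:±→running): 0:+→1 3:+→2 4:+→3 … peak 3.

3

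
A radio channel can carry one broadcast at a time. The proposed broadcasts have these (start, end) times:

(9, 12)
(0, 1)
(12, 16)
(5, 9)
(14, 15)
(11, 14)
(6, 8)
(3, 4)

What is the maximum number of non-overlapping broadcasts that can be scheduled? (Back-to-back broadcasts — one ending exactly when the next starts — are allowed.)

5

Sort by end time and greedily take each interval whose start is ≥ the last chosen end.
By end time: (0,1), (3,4), (6,8), (5,9), (9,12), (11,14), (14,15), (12,16).
Pick (0,1); next start ≥ 1 → (3,4); next start ≥ 4 → (6,8); next start ≥ 8 → (9,12); next start ≥ 12 → (14,15).
Selected 5 broadcasts.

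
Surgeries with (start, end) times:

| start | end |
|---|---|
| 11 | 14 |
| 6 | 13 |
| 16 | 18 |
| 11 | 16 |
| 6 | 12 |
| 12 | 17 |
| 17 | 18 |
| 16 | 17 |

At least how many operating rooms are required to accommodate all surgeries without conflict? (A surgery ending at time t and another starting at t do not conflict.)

4

Count concurrent intervals with a sweep; the peak is the room count.
Events (time:±→running): 6:+→1 6:+→2 11:+→3 11:+→4 … peak 4.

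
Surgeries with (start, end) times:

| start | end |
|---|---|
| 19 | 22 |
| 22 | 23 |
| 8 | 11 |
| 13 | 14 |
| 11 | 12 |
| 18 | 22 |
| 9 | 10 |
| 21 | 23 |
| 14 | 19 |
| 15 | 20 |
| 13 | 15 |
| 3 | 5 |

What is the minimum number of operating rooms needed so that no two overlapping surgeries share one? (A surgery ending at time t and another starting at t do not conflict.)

3

Events (time:±→running): 3:+→1 5:-→0 8:+→1 9:+→2 10:-→1 11:-→0 11:+→1 12:-→0 13:+→1 13:+→2 14:-→1 14:+→2 15:-→1 15:+→2 18:+→3 … peak 3.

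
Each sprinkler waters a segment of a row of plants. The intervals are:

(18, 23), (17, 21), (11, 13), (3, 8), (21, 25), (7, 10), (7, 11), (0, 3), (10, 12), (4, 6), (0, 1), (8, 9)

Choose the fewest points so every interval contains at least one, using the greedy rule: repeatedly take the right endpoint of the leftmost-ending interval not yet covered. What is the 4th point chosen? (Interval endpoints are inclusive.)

Sort by right endpoint; whenever an interval is uncovered, place a point at its right end.
By right end: [0,1]  [0,3]  [4,6]  [3,8]  [8,9]  [7,10]  [7,11]  [10,12]  [11,13]  [17,21]  [18,23]  [21,25]
[0,1] uncovered → point at 1; [4,6] uncovered → point at 6; [8,9] uncovered → point at 9; [10,12] uncovered → point at 12; [17,21] uncovered → point at 21.
Points: 1, 6, 9, 12, 21 (5 total).

12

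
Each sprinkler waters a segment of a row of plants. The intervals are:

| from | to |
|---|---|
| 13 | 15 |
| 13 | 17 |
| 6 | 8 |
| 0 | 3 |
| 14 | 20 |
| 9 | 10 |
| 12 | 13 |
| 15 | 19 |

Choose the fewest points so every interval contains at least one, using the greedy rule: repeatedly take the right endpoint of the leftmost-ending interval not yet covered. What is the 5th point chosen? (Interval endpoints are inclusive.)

Process intervals by earliest right end; each time one isn't hit yet, stab at its right endpoint.
Sorted: [0,3] [6,8] [9,10] [12,13] [13,15] [13,17] [15,19] [14,20]
{[0,3]} hit by 3; {[6,8]} hit by 8; {[9,10]} hit by 10; {[12,13],[13,15],[13,17]} hit by 13; {[15,19],[14,20]} hit by 19.
Points: 3, 8, 10, 13, 19 (5 total).

19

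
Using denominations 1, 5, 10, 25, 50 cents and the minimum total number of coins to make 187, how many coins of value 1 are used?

Greedy: take as many of the largest coin as possible, then repeat with the remainder.
187 − 3×50→37 − 1×25→12 − 1×10→2 − 2×1→0
Count of 1: 2

2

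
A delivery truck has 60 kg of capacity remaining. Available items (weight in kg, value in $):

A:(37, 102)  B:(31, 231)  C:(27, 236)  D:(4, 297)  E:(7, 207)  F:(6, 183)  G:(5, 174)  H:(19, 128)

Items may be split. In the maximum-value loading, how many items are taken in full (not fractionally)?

Sort by value per unit weight and fill in that order.
Ratios (sorted): D 74.25, G 34.80, F 30.50, E 29.57, C 8.74, B 7.45, H 6.74, A 2.76
take D (4 @ 297); take G (5 @ 174); take F (6 @ 183); take E (7 @ 207); take C (27 @ 236); take 11/31 of B → 81.97. Capacity used 60/60.
5 item(s) taken whole; one partial (take 11/31 of B).

5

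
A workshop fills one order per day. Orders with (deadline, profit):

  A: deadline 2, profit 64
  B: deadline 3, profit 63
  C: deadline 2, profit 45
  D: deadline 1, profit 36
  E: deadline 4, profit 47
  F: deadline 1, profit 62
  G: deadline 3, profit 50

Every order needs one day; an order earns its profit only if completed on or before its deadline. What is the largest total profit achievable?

236

Sort by profit descending; place each in the latest free slot ≤ its deadline.
By profit: A(d2,64), B(d3,63), F(d1,62), G(d3,50), E(d4,47), C(d2,45), D(d1,36)
A→slot 2; B→slot 3; F→slot 1; G skipped; E→slot 4; C skipped; D skipped.
Profit = 62 + 64 + 63 + 47 = 236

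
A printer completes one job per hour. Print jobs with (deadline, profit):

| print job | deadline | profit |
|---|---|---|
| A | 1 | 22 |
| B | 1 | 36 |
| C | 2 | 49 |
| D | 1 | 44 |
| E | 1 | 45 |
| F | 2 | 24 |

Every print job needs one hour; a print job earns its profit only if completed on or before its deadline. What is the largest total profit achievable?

94

Sort by profit descending; place each in the latest free slot ≤ its deadline.
Profit order: C=49 E=45 D=44 B=36 F=24 A=22
Assign: C→slot 2, E→slot 1, D skipped, B skipped, F skipped, A skipped.
Slots: [1:E] [2:C]
Profit = 45 + 49 = 94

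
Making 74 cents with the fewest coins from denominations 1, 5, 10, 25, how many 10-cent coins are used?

74 = 2×25 + 2×10 + 4×1
Count of 10: 2

2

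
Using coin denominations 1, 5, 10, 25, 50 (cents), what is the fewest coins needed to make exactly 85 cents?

3

Use the largest denomination that fits, subtract, and repeat.
85 = 1×50 + 1×25 + 1×10
Total coins = 1 + 1 + 1 = 3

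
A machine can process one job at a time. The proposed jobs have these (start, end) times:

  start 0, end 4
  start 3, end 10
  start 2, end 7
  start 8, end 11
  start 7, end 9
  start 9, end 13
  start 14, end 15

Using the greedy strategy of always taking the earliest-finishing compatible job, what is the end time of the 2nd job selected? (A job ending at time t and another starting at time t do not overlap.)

9

Order by finish time; keep every interval that doesn't clash with the previous kept one.
Sorted by end: (0,4)  (2,7)  (7,9)  (3,10)  (8,11)  (9,13)  (14,15)
take (0,4); take (7,9); skip (3,10); take (9,13); take (14,15).
Selected: (0,4) (7,9) (9,13) (14,15)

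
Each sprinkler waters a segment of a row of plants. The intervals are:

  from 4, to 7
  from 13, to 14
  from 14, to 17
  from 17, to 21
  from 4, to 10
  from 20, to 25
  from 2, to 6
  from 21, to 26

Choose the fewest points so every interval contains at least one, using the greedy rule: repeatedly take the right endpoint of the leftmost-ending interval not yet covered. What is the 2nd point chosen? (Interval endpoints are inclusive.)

Process intervals by earliest right end; each time one isn't hit yet, stab at its right endpoint.
By right end: [2,6]  [4,7]  [4,10]  [13,14]  [14,17]  [17,21]  [20,25]  [21,26]
[2,6] uncovered → point at 6; [13,14] uncovered → point at 14; [17,21] uncovered → point at 21.
Points: 6, 14, 21 (3 total).

14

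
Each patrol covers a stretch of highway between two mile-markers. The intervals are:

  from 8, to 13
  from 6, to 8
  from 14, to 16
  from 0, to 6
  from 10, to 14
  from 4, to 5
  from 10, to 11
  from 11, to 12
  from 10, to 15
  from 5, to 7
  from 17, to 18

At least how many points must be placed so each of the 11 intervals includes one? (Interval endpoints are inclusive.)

Process intervals by earliest right end; each time one isn't hit yet, stab at its right endpoint.
Sorted: [4,5] [0,6] [5,7] [6,8] [10,11] [11,12] [8,13] [10,14] [10,15] [14,16] [17,18]
{[4,5],[0,6],[5,7]} hit by 5; {[6,8]} hit by 8; {[10,11],[11,12],[8,13],[10,14],[10,15]} hit by 11; {[14,16]} hit by 16; {[17,18]} hit by 18.
Points: 5, 8, 11, 16, 18 (5 total).

5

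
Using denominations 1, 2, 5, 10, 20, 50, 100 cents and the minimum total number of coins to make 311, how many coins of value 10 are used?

1

Use the largest denomination that fits, subtract, and repeat.
311 − 3×100→11 − 1×10→1 − 1×1→0
Count of 10: 1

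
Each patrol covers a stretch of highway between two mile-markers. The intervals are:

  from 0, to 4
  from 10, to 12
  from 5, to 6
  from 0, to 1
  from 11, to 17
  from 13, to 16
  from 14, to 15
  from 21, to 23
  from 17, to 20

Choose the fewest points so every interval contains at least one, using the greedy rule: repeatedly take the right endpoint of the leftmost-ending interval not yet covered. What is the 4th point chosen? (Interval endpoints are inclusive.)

Process intervals by earliest right end; each time one isn't hit yet, stab at its right endpoint.
By right end: [0,1]  [0,4]  [5,6]  [10,12]  [14,15]  [13,16]  [11,17]  [17,20]  [21,23]
[0,1] uncovered → point at 1; [5,6] uncovered → point at 6; [10,12] uncovered → point at 12; [14,15] uncovered → point at 15; [17,20] uncovered → point at 20; [21,23] uncovered → point at 23.
Points: 1, 6, 12, 15, 20, 23 (6 total).

15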